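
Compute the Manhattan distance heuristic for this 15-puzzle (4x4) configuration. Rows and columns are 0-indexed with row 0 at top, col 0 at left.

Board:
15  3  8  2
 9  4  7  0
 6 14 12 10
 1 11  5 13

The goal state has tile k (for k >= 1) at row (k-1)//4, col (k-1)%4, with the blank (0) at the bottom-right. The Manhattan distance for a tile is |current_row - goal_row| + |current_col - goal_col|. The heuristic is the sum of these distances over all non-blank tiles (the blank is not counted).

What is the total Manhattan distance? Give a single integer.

Tile 15: (0,0)->(3,2) = 5
Tile 3: (0,1)->(0,2) = 1
Tile 8: (0,2)->(1,3) = 2
Tile 2: (0,3)->(0,1) = 2
Tile 9: (1,0)->(2,0) = 1
Tile 4: (1,1)->(0,3) = 3
Tile 7: (1,2)->(1,2) = 0
Tile 6: (2,0)->(1,1) = 2
Tile 14: (2,1)->(3,1) = 1
Tile 12: (2,2)->(2,3) = 1
Tile 10: (2,3)->(2,1) = 2
Tile 1: (3,0)->(0,0) = 3
Tile 11: (3,1)->(2,2) = 2
Tile 5: (3,2)->(1,0) = 4
Tile 13: (3,3)->(3,0) = 3
Sum: 5 + 1 + 2 + 2 + 1 + 3 + 0 + 2 + 1 + 1 + 2 + 3 + 2 + 4 + 3 = 32

Answer: 32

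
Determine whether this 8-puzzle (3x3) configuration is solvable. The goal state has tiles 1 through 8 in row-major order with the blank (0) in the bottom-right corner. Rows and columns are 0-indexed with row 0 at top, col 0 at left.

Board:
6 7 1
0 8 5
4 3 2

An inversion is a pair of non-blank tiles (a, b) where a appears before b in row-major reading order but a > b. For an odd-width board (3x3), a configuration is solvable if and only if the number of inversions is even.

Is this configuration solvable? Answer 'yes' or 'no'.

Inversions (pairs i<j in row-major order where tile[i] > tile[j] > 0): 20
20 is even, so the puzzle is solvable.

Answer: yes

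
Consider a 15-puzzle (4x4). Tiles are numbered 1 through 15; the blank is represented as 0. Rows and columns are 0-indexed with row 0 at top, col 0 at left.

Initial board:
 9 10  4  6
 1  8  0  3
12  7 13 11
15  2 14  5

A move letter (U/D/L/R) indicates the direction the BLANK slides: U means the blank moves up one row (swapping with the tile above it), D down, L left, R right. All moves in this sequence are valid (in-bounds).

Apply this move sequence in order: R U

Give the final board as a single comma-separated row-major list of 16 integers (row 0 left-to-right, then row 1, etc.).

After move 1 (R):
 9 10  4  6
 1  8  3  0
12  7 13 11
15  2 14  5

After move 2 (U):
 9 10  4  0
 1  8  3  6
12  7 13 11
15  2 14  5

Answer: 9, 10, 4, 0, 1, 8, 3, 6, 12, 7, 13, 11, 15, 2, 14, 5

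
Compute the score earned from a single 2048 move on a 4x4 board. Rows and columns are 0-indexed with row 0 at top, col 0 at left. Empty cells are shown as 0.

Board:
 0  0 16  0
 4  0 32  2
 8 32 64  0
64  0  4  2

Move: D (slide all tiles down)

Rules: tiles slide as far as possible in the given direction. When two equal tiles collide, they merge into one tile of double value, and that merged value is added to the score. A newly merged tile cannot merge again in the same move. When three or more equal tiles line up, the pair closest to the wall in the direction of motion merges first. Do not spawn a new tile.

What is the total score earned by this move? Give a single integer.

Slide down:
col 0: [0, 4, 8, 64] -> [0, 4, 8, 64]  score +0 (running 0)
col 1: [0, 0, 32, 0] -> [0, 0, 0, 32]  score +0 (running 0)
col 2: [16, 32, 64, 4] -> [16, 32, 64, 4]  score +0 (running 0)
col 3: [0, 2, 0, 2] -> [0, 0, 0, 4]  score +4 (running 4)
Board after move:
 0  0 16  0
 4  0 32  0
 8  0 64  0
64 32  4  4

Answer: 4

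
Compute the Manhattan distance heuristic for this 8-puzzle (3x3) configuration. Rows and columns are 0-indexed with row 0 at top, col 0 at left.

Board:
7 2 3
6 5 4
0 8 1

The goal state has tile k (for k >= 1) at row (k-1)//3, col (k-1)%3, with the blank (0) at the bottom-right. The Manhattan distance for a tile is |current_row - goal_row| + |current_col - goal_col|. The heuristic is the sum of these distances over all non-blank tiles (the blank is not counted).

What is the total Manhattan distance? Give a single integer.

Tile 7: at (0,0), goal (2,0), distance |0-2|+|0-0| = 2
Tile 2: at (0,1), goal (0,1), distance |0-0|+|1-1| = 0
Tile 3: at (0,2), goal (0,2), distance |0-0|+|2-2| = 0
Tile 6: at (1,0), goal (1,2), distance |1-1|+|0-2| = 2
Tile 5: at (1,1), goal (1,1), distance |1-1|+|1-1| = 0
Tile 4: at (1,2), goal (1,0), distance |1-1|+|2-0| = 2
Tile 8: at (2,1), goal (2,1), distance |2-2|+|1-1| = 0
Tile 1: at (2,2), goal (0,0), distance |2-0|+|2-0| = 4
Sum: 2 + 0 + 0 + 2 + 0 + 2 + 0 + 4 = 10

Answer: 10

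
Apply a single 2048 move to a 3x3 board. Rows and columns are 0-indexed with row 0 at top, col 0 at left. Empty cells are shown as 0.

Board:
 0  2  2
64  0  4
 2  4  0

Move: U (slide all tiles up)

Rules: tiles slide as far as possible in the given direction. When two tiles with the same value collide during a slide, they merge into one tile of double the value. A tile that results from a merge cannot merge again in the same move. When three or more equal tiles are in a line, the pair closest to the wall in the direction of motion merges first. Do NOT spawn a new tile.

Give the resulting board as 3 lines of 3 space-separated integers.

Answer: 64  2  2
 2  4  4
 0  0  0

Derivation:
Slide up:
col 0: [0, 64, 2] -> [64, 2, 0]
col 1: [2, 0, 4] -> [2, 4, 0]
col 2: [2, 4, 0] -> [2, 4, 0]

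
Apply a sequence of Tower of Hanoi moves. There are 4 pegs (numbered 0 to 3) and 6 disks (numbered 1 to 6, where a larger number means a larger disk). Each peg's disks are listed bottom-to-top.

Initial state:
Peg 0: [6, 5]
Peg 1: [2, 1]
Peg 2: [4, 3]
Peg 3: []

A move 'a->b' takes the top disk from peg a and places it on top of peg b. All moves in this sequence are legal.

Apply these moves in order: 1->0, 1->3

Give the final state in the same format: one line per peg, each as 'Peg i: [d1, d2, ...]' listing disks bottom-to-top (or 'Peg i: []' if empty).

Answer: Peg 0: [6, 5, 1]
Peg 1: []
Peg 2: [4, 3]
Peg 3: [2]

Derivation:
After move 1 (1->0):
Peg 0: [6, 5, 1]
Peg 1: [2]
Peg 2: [4, 3]
Peg 3: []

After move 2 (1->3):
Peg 0: [6, 5, 1]
Peg 1: []
Peg 2: [4, 3]
Peg 3: [2]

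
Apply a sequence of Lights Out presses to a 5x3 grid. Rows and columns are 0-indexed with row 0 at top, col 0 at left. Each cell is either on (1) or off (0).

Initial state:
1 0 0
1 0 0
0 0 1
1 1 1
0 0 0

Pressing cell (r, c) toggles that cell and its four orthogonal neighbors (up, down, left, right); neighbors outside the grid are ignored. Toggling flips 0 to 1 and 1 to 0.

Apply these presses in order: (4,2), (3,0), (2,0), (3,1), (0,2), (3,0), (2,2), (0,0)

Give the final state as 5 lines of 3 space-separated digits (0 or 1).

After press 1 at (4,2):
1 0 0
1 0 0
0 0 1
1 1 0
0 1 1

After press 2 at (3,0):
1 0 0
1 0 0
1 0 1
0 0 0
1 1 1

After press 3 at (2,0):
1 0 0
0 0 0
0 1 1
1 0 0
1 1 1

After press 4 at (3,1):
1 0 0
0 0 0
0 0 1
0 1 1
1 0 1

After press 5 at (0,2):
1 1 1
0 0 1
0 0 1
0 1 1
1 0 1

After press 6 at (3,0):
1 1 1
0 0 1
1 0 1
1 0 1
0 0 1

After press 7 at (2,2):
1 1 1
0 0 0
1 1 0
1 0 0
0 0 1

After press 8 at (0,0):
0 0 1
1 0 0
1 1 0
1 0 0
0 0 1

Answer: 0 0 1
1 0 0
1 1 0
1 0 0
0 0 1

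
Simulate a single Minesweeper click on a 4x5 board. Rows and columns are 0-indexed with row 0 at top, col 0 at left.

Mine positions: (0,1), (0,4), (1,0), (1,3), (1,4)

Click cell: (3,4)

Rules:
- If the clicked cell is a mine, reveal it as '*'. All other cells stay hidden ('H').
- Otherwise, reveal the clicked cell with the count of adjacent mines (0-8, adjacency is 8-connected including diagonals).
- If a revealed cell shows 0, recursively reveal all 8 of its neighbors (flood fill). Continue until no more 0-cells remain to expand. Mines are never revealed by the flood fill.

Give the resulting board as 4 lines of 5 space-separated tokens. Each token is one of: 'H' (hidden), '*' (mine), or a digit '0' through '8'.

H H H H H
H H H H H
1 1 1 2 2
0 0 0 0 0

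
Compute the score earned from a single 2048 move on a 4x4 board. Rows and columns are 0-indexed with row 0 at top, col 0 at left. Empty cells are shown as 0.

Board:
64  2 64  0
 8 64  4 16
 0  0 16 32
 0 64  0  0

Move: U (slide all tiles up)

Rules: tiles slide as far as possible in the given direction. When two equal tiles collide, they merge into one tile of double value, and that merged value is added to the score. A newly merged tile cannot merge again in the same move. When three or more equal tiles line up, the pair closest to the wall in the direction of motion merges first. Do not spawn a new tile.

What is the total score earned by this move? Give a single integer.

Slide up:
col 0: [64, 8, 0, 0] -> [64, 8, 0, 0]  score +0 (running 0)
col 1: [2, 64, 0, 64] -> [2, 128, 0, 0]  score +128 (running 128)
col 2: [64, 4, 16, 0] -> [64, 4, 16, 0]  score +0 (running 128)
col 3: [0, 16, 32, 0] -> [16, 32, 0, 0]  score +0 (running 128)
Board after move:
 64   2  64  16
  8 128   4  32
  0   0  16   0
  0   0   0   0

Answer: 128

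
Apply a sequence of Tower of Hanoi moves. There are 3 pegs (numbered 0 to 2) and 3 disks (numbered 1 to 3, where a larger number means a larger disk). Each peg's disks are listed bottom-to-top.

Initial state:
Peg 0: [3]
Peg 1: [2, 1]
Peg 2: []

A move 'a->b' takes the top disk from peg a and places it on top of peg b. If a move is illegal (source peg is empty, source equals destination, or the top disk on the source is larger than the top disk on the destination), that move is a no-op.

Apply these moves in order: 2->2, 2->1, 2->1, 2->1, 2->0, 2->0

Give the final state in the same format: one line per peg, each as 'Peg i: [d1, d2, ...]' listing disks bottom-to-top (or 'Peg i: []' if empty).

After move 1 (2->2):
Peg 0: [3]
Peg 1: [2, 1]
Peg 2: []

After move 2 (2->1):
Peg 0: [3]
Peg 1: [2, 1]
Peg 2: []

After move 3 (2->1):
Peg 0: [3]
Peg 1: [2, 1]
Peg 2: []

After move 4 (2->1):
Peg 0: [3]
Peg 1: [2, 1]
Peg 2: []

After move 5 (2->0):
Peg 0: [3]
Peg 1: [2, 1]
Peg 2: []

After move 6 (2->0):
Peg 0: [3]
Peg 1: [2, 1]
Peg 2: []

Answer: Peg 0: [3]
Peg 1: [2, 1]
Peg 2: []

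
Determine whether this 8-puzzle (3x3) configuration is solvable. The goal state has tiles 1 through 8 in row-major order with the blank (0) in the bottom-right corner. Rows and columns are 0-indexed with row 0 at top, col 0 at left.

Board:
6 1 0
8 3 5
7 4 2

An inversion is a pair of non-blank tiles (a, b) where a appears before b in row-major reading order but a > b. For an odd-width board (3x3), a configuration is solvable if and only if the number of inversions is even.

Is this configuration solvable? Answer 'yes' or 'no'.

Inversions (pairs i<j in row-major order where tile[i] > tile[j] > 0): 16
16 is even, so the puzzle is solvable.

Answer: yes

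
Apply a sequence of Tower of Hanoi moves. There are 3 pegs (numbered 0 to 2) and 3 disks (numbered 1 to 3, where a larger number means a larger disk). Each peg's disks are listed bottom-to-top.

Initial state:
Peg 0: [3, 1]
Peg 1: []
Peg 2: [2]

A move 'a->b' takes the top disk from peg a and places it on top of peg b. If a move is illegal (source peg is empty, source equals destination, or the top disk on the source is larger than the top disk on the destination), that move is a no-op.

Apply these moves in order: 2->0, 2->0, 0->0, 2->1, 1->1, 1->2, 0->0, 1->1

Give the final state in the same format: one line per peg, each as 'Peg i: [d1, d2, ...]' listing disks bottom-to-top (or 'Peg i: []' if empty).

Answer: Peg 0: [3, 1]
Peg 1: []
Peg 2: [2]

Derivation:
After move 1 (2->0):
Peg 0: [3, 1]
Peg 1: []
Peg 2: [2]

After move 2 (2->0):
Peg 0: [3, 1]
Peg 1: []
Peg 2: [2]

After move 3 (0->0):
Peg 0: [3, 1]
Peg 1: []
Peg 2: [2]

After move 4 (2->1):
Peg 0: [3, 1]
Peg 1: [2]
Peg 2: []

After move 5 (1->1):
Peg 0: [3, 1]
Peg 1: [2]
Peg 2: []

After move 6 (1->2):
Peg 0: [3, 1]
Peg 1: []
Peg 2: [2]

After move 7 (0->0):
Peg 0: [3, 1]
Peg 1: []
Peg 2: [2]

After move 8 (1->1):
Peg 0: [3, 1]
Peg 1: []
Peg 2: [2]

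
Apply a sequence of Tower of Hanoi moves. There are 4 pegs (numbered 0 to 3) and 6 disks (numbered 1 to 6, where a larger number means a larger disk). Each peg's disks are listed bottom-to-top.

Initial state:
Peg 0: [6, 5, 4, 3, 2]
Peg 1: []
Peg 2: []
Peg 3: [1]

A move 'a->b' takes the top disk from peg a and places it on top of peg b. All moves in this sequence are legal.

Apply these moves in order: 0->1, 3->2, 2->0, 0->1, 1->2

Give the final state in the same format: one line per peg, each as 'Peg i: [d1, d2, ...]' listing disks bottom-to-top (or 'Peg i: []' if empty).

After move 1 (0->1):
Peg 0: [6, 5, 4, 3]
Peg 1: [2]
Peg 2: []
Peg 3: [1]

After move 2 (3->2):
Peg 0: [6, 5, 4, 3]
Peg 1: [2]
Peg 2: [1]
Peg 3: []

After move 3 (2->0):
Peg 0: [6, 5, 4, 3, 1]
Peg 1: [2]
Peg 2: []
Peg 3: []

After move 4 (0->1):
Peg 0: [6, 5, 4, 3]
Peg 1: [2, 1]
Peg 2: []
Peg 3: []

After move 5 (1->2):
Peg 0: [6, 5, 4, 3]
Peg 1: [2]
Peg 2: [1]
Peg 3: []

Answer: Peg 0: [6, 5, 4, 3]
Peg 1: [2]
Peg 2: [1]
Peg 3: []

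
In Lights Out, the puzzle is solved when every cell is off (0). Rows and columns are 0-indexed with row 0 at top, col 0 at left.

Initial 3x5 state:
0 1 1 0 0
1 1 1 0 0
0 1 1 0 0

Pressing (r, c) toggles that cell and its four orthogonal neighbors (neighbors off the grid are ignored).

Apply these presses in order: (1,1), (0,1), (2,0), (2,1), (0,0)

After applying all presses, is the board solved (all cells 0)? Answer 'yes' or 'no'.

After press 1 at (1,1):
0 0 1 0 0
0 0 0 0 0
0 0 1 0 0

After press 2 at (0,1):
1 1 0 0 0
0 1 0 0 0
0 0 1 0 0

After press 3 at (2,0):
1 1 0 0 0
1 1 0 0 0
1 1 1 0 0

After press 4 at (2,1):
1 1 0 0 0
1 0 0 0 0
0 0 0 0 0

After press 5 at (0,0):
0 0 0 0 0
0 0 0 0 0
0 0 0 0 0

Lights still on: 0

Answer: yes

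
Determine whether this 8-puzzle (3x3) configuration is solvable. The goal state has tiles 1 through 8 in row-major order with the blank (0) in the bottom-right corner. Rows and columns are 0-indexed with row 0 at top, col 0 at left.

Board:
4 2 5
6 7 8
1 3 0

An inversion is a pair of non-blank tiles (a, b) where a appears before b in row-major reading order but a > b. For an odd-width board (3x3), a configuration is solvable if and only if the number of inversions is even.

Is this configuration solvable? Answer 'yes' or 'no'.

Inversions (pairs i<j in row-major order where tile[i] > tile[j] > 0): 12
12 is even, so the puzzle is solvable.

Answer: yes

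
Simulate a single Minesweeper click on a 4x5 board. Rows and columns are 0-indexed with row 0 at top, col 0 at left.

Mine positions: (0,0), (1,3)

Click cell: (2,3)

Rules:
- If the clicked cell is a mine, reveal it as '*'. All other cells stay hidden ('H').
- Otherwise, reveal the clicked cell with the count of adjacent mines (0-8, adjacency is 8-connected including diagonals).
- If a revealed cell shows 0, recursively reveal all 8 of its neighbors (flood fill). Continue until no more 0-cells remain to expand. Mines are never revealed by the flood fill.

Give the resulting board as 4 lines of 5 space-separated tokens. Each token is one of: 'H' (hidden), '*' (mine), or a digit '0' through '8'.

H H H H H
H H H H H
H H H 1 H
H H H H H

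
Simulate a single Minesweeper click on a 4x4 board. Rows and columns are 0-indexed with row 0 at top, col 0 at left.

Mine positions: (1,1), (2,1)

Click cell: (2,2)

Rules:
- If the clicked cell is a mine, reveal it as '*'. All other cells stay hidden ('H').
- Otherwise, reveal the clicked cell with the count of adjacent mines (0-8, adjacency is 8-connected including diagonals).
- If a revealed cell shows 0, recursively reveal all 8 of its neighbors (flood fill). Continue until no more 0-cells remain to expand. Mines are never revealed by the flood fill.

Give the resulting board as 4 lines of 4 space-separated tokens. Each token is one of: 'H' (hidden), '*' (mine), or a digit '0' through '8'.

H H H H
H H H H
H H 2 H
H H H H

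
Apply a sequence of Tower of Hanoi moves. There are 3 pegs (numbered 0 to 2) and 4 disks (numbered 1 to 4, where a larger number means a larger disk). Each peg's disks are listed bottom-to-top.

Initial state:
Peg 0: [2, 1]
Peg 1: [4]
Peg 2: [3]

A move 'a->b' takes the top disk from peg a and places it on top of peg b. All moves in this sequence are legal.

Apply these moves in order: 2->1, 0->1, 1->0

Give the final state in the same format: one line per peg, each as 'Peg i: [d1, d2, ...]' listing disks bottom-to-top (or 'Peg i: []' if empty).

After move 1 (2->1):
Peg 0: [2, 1]
Peg 1: [4, 3]
Peg 2: []

After move 2 (0->1):
Peg 0: [2]
Peg 1: [4, 3, 1]
Peg 2: []

After move 3 (1->0):
Peg 0: [2, 1]
Peg 1: [4, 3]
Peg 2: []

Answer: Peg 0: [2, 1]
Peg 1: [4, 3]
Peg 2: []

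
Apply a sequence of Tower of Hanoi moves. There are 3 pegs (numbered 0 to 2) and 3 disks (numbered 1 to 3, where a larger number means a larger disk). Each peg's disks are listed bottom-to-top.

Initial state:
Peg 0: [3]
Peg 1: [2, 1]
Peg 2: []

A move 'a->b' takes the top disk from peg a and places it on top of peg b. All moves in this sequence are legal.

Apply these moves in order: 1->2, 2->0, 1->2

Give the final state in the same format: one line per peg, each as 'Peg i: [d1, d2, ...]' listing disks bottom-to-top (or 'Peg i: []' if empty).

After move 1 (1->2):
Peg 0: [3]
Peg 1: [2]
Peg 2: [1]

After move 2 (2->0):
Peg 0: [3, 1]
Peg 1: [2]
Peg 2: []

After move 3 (1->2):
Peg 0: [3, 1]
Peg 1: []
Peg 2: [2]

Answer: Peg 0: [3, 1]
Peg 1: []
Peg 2: [2]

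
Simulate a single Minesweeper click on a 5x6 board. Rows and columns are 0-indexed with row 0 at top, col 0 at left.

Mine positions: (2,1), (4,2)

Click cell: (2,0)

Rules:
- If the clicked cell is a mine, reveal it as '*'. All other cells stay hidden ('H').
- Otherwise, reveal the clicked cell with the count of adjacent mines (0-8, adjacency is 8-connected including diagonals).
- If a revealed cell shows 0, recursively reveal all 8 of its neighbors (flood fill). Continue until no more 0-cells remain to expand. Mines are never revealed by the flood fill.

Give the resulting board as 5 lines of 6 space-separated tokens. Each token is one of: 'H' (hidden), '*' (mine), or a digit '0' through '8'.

H H H H H H
H H H H H H
1 H H H H H
H H H H H H
H H H H H H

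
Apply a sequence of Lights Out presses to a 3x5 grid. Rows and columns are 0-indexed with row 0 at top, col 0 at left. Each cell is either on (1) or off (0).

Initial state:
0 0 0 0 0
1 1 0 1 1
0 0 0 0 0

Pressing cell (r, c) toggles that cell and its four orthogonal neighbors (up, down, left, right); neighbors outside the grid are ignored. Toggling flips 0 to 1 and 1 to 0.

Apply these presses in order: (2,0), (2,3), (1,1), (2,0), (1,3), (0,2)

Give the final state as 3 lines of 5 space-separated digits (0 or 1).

After press 1 at (2,0):
0 0 0 0 0
0 1 0 1 1
1 1 0 0 0

After press 2 at (2,3):
0 0 0 0 0
0 1 0 0 1
1 1 1 1 1

After press 3 at (1,1):
0 1 0 0 0
1 0 1 0 1
1 0 1 1 1

After press 4 at (2,0):
0 1 0 0 0
0 0 1 0 1
0 1 1 1 1

After press 5 at (1,3):
0 1 0 1 0
0 0 0 1 0
0 1 1 0 1

After press 6 at (0,2):
0 0 1 0 0
0 0 1 1 0
0 1 1 0 1

Answer: 0 0 1 0 0
0 0 1 1 0
0 1 1 0 1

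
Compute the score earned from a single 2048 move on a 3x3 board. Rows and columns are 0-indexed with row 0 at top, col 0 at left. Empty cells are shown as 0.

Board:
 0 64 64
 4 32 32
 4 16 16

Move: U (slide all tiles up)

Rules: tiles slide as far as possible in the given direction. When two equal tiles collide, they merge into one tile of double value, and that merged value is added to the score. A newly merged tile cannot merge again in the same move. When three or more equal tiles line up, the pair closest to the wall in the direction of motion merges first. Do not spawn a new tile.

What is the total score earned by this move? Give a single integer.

Answer: 8

Derivation:
Slide up:
col 0: [0, 4, 4] -> [8, 0, 0]  score +8 (running 8)
col 1: [64, 32, 16] -> [64, 32, 16]  score +0 (running 8)
col 2: [64, 32, 16] -> [64, 32, 16]  score +0 (running 8)
Board after move:
 8 64 64
 0 32 32
 0 16 16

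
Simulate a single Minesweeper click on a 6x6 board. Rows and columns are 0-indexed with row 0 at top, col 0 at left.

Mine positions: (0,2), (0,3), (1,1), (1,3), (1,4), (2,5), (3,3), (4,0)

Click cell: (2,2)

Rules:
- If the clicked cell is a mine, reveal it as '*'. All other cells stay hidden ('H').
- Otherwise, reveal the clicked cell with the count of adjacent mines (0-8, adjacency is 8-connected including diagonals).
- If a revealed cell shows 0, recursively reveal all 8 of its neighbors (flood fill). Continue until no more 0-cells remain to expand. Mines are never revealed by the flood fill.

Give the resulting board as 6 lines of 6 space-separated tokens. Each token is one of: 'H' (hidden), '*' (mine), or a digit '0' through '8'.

H H H H H H
H H H H H H
H H 3 H H H
H H H H H H
H H H H H H
H H H H H H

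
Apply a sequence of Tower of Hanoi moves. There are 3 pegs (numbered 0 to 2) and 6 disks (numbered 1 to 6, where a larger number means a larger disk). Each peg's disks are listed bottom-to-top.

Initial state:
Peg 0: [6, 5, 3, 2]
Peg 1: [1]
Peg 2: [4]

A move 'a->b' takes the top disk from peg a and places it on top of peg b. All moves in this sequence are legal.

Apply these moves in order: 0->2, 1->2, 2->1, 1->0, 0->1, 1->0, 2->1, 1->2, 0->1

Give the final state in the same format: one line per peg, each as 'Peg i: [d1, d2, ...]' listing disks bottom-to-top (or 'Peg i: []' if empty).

After move 1 (0->2):
Peg 0: [6, 5, 3]
Peg 1: [1]
Peg 2: [4, 2]

After move 2 (1->2):
Peg 0: [6, 5, 3]
Peg 1: []
Peg 2: [4, 2, 1]

After move 3 (2->1):
Peg 0: [6, 5, 3]
Peg 1: [1]
Peg 2: [4, 2]

After move 4 (1->0):
Peg 0: [6, 5, 3, 1]
Peg 1: []
Peg 2: [4, 2]

After move 5 (0->1):
Peg 0: [6, 5, 3]
Peg 1: [1]
Peg 2: [4, 2]

After move 6 (1->0):
Peg 0: [6, 5, 3, 1]
Peg 1: []
Peg 2: [4, 2]

After move 7 (2->1):
Peg 0: [6, 5, 3, 1]
Peg 1: [2]
Peg 2: [4]

After move 8 (1->2):
Peg 0: [6, 5, 3, 1]
Peg 1: []
Peg 2: [4, 2]

After move 9 (0->1):
Peg 0: [6, 5, 3]
Peg 1: [1]
Peg 2: [4, 2]

Answer: Peg 0: [6, 5, 3]
Peg 1: [1]
Peg 2: [4, 2]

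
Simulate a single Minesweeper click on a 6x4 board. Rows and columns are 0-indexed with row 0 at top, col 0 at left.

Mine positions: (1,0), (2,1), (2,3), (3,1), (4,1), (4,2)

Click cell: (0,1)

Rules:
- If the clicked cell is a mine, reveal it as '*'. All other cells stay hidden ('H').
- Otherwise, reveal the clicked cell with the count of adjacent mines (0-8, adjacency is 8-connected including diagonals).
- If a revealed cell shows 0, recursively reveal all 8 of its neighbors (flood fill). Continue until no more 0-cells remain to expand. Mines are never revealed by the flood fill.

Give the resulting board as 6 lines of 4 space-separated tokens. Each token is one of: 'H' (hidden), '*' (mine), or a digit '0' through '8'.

H 1 H H
H H H H
H H H H
H H H H
H H H H
H H H H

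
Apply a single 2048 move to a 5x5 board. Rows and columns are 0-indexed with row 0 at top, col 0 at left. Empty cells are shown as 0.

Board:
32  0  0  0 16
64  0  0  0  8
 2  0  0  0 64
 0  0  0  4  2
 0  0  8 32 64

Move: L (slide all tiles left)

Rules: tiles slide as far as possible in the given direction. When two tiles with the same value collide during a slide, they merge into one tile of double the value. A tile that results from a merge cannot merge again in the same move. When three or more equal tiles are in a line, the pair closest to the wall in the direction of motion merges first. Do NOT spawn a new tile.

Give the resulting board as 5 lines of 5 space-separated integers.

Slide left:
row 0: [32, 0, 0, 0, 16] -> [32, 16, 0, 0, 0]
row 1: [64, 0, 0, 0, 8] -> [64, 8, 0, 0, 0]
row 2: [2, 0, 0, 0, 64] -> [2, 64, 0, 0, 0]
row 3: [0, 0, 0, 4, 2] -> [4, 2, 0, 0, 0]
row 4: [0, 0, 8, 32, 64] -> [8, 32, 64, 0, 0]

Answer: 32 16  0  0  0
64  8  0  0  0
 2 64  0  0  0
 4  2  0  0  0
 8 32 64  0  0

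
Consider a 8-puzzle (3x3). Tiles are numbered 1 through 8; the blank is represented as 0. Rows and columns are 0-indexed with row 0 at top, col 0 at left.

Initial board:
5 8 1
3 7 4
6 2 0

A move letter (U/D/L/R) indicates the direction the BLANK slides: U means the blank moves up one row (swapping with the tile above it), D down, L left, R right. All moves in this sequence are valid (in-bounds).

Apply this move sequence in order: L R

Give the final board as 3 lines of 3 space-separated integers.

Answer: 5 8 1
3 7 4
6 2 0

Derivation:
After move 1 (L):
5 8 1
3 7 4
6 0 2

After move 2 (R):
5 8 1
3 7 4
6 2 0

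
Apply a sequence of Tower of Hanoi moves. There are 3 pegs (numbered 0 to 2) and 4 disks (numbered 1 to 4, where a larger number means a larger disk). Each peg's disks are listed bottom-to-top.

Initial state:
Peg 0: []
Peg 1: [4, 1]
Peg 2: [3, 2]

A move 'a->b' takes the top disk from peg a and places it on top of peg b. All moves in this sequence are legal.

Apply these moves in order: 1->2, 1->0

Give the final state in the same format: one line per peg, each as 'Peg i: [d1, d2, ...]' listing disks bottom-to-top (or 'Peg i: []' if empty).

Answer: Peg 0: [4]
Peg 1: []
Peg 2: [3, 2, 1]

Derivation:
After move 1 (1->2):
Peg 0: []
Peg 1: [4]
Peg 2: [3, 2, 1]

After move 2 (1->0):
Peg 0: [4]
Peg 1: []
Peg 2: [3, 2, 1]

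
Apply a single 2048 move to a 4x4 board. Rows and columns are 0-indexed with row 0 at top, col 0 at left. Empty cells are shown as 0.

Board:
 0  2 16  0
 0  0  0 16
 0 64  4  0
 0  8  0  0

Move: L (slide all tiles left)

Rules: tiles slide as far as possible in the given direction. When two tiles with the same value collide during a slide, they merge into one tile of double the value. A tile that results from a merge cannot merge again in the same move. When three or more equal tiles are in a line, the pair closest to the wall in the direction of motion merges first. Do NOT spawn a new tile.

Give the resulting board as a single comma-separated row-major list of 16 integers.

Slide left:
row 0: [0, 2, 16, 0] -> [2, 16, 0, 0]
row 1: [0, 0, 0, 16] -> [16, 0, 0, 0]
row 2: [0, 64, 4, 0] -> [64, 4, 0, 0]
row 3: [0, 8, 0, 0] -> [8, 0, 0, 0]

Answer: 2, 16, 0, 0, 16, 0, 0, 0, 64, 4, 0, 0, 8, 0, 0, 0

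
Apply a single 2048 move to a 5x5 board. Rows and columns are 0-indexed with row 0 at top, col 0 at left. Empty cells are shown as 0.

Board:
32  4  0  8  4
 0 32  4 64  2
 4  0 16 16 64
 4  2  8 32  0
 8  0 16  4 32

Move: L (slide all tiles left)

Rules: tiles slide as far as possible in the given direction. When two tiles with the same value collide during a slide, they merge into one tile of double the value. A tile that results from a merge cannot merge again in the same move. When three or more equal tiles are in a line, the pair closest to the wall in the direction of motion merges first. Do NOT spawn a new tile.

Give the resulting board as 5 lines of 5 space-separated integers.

Slide left:
row 0: [32, 4, 0, 8, 4] -> [32, 4, 8, 4, 0]
row 1: [0, 32, 4, 64, 2] -> [32, 4, 64, 2, 0]
row 2: [4, 0, 16, 16, 64] -> [4, 32, 64, 0, 0]
row 3: [4, 2, 8, 32, 0] -> [4, 2, 8, 32, 0]
row 4: [8, 0, 16, 4, 32] -> [8, 16, 4, 32, 0]

Answer: 32  4  8  4  0
32  4 64  2  0
 4 32 64  0  0
 4  2  8 32  0
 8 16  4 32  0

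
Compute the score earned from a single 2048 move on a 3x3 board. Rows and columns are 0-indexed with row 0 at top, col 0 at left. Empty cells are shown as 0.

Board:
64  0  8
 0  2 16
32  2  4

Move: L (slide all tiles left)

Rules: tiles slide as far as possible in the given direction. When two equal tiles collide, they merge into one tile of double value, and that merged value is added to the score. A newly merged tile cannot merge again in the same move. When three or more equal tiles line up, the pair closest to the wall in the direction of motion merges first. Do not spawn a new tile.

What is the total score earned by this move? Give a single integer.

Slide left:
row 0: [64, 0, 8] -> [64, 8, 0]  score +0 (running 0)
row 1: [0, 2, 16] -> [2, 16, 0]  score +0 (running 0)
row 2: [32, 2, 4] -> [32, 2, 4]  score +0 (running 0)
Board after move:
64  8  0
 2 16  0
32  2  4

Answer: 0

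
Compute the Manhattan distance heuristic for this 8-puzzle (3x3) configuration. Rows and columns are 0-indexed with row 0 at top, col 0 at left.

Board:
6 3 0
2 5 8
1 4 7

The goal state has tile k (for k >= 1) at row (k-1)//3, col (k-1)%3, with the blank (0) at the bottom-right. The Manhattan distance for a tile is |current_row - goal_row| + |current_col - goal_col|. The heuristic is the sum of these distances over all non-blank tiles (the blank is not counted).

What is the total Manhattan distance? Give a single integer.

Tile 6: at (0,0), goal (1,2), distance |0-1|+|0-2| = 3
Tile 3: at (0,1), goal (0,2), distance |0-0|+|1-2| = 1
Tile 2: at (1,0), goal (0,1), distance |1-0|+|0-1| = 2
Tile 5: at (1,1), goal (1,1), distance |1-1|+|1-1| = 0
Tile 8: at (1,2), goal (2,1), distance |1-2|+|2-1| = 2
Tile 1: at (2,0), goal (0,0), distance |2-0|+|0-0| = 2
Tile 4: at (2,1), goal (1,0), distance |2-1|+|1-0| = 2
Tile 7: at (2,2), goal (2,0), distance |2-2|+|2-0| = 2
Sum: 3 + 1 + 2 + 0 + 2 + 2 + 2 + 2 = 14

Answer: 14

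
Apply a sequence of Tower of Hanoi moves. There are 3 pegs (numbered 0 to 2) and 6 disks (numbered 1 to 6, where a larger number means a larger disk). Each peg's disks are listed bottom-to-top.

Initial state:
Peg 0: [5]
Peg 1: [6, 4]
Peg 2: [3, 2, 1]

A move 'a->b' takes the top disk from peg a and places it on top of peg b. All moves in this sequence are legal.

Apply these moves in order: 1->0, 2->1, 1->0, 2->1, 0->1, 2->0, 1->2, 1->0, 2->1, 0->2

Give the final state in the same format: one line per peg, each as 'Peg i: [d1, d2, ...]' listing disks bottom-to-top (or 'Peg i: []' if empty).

Answer: Peg 0: [5, 4, 3]
Peg 1: [6, 1]
Peg 2: [2]

Derivation:
After move 1 (1->0):
Peg 0: [5, 4]
Peg 1: [6]
Peg 2: [3, 2, 1]

After move 2 (2->1):
Peg 0: [5, 4]
Peg 1: [6, 1]
Peg 2: [3, 2]

After move 3 (1->0):
Peg 0: [5, 4, 1]
Peg 1: [6]
Peg 2: [3, 2]

After move 4 (2->1):
Peg 0: [5, 4, 1]
Peg 1: [6, 2]
Peg 2: [3]

After move 5 (0->1):
Peg 0: [5, 4]
Peg 1: [6, 2, 1]
Peg 2: [3]

After move 6 (2->0):
Peg 0: [5, 4, 3]
Peg 1: [6, 2, 1]
Peg 2: []

After move 7 (1->2):
Peg 0: [5, 4, 3]
Peg 1: [6, 2]
Peg 2: [1]

After move 8 (1->0):
Peg 0: [5, 4, 3, 2]
Peg 1: [6]
Peg 2: [1]

After move 9 (2->1):
Peg 0: [5, 4, 3, 2]
Peg 1: [6, 1]
Peg 2: []

After move 10 (0->2):
Peg 0: [5, 4, 3]
Peg 1: [6, 1]
Peg 2: [2]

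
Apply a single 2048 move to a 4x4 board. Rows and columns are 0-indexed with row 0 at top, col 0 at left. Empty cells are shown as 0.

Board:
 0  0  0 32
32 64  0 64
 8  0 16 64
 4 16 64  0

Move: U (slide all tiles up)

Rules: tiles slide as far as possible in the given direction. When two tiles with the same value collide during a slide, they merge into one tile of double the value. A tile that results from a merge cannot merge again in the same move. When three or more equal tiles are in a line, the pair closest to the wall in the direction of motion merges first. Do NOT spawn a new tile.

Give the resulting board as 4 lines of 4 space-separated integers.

Slide up:
col 0: [0, 32, 8, 4] -> [32, 8, 4, 0]
col 1: [0, 64, 0, 16] -> [64, 16, 0, 0]
col 2: [0, 0, 16, 64] -> [16, 64, 0, 0]
col 3: [32, 64, 64, 0] -> [32, 128, 0, 0]

Answer:  32  64  16  32
  8  16  64 128
  4   0   0   0
  0   0   0   0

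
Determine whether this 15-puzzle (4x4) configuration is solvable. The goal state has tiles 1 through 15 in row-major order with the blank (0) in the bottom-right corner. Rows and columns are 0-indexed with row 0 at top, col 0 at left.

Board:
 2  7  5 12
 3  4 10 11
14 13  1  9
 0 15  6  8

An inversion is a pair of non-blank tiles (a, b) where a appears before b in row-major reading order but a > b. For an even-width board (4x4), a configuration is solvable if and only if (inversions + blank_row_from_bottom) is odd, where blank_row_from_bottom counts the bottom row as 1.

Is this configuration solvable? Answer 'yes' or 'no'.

Inversions: 40
Blank is in row 3 (0-indexed from top), which is row 1 counting from the bottom (bottom = 1).
40 + 1 = 41, which is odd, so the puzzle is solvable.

Answer: yes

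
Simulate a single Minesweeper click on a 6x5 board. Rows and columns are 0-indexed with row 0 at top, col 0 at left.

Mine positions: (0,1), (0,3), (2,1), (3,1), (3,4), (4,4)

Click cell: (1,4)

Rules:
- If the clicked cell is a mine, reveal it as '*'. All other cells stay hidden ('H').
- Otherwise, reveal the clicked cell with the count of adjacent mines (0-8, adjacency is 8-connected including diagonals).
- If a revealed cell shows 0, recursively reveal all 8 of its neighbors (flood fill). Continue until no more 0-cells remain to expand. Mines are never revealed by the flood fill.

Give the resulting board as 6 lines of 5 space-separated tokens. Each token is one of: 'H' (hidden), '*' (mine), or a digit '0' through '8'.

H H H H H
H H H H 1
H H H H H
H H H H H
H H H H H
H H H H H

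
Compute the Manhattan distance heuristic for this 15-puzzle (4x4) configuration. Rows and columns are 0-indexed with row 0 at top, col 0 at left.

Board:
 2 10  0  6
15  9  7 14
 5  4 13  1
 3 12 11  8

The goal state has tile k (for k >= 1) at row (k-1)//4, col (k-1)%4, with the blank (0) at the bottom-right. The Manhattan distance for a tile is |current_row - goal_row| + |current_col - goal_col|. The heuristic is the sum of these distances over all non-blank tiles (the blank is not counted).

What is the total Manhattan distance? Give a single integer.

Answer: 40

Derivation:
Tile 2: at (0,0), goal (0,1), distance |0-0|+|0-1| = 1
Tile 10: at (0,1), goal (2,1), distance |0-2|+|1-1| = 2
Tile 6: at (0,3), goal (1,1), distance |0-1|+|3-1| = 3
Tile 15: at (1,0), goal (3,2), distance |1-3|+|0-2| = 4
Tile 9: at (1,1), goal (2,0), distance |1-2|+|1-0| = 2
Tile 7: at (1,2), goal (1,2), distance |1-1|+|2-2| = 0
Tile 14: at (1,3), goal (3,1), distance |1-3|+|3-1| = 4
Tile 5: at (2,0), goal (1,0), distance |2-1|+|0-0| = 1
Tile 4: at (2,1), goal (0,3), distance |2-0|+|1-3| = 4
Tile 13: at (2,2), goal (3,0), distance |2-3|+|2-0| = 3
Tile 1: at (2,3), goal (0,0), distance |2-0|+|3-0| = 5
Tile 3: at (3,0), goal (0,2), distance |3-0|+|0-2| = 5
Tile 12: at (3,1), goal (2,3), distance |3-2|+|1-3| = 3
Tile 11: at (3,2), goal (2,2), distance |3-2|+|2-2| = 1
Tile 8: at (3,3), goal (1,3), distance |3-1|+|3-3| = 2
Sum: 1 + 2 + 3 + 4 + 2 + 0 + 4 + 1 + 4 + 3 + 5 + 5 + 3 + 1 + 2 = 40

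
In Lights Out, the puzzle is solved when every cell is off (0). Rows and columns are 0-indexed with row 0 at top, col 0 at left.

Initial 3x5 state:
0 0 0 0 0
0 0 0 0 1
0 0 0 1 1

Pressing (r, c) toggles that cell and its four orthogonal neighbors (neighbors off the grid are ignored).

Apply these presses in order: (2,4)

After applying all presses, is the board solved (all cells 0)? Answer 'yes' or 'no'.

After press 1 at (2,4):
0 0 0 0 0
0 0 0 0 0
0 0 0 0 0

Lights still on: 0

Answer: yes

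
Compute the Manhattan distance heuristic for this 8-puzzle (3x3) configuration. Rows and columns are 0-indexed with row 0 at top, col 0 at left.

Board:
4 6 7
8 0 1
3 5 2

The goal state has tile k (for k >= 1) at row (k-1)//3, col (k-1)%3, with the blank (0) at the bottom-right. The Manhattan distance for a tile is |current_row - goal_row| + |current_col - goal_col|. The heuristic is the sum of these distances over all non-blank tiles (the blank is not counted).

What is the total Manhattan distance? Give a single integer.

Answer: 20

Derivation:
Tile 4: (0,0)->(1,0) = 1
Tile 6: (0,1)->(1,2) = 2
Tile 7: (0,2)->(2,0) = 4
Tile 8: (1,0)->(2,1) = 2
Tile 1: (1,2)->(0,0) = 3
Tile 3: (2,0)->(0,2) = 4
Tile 5: (2,1)->(1,1) = 1
Tile 2: (2,2)->(0,1) = 3
Sum: 1 + 2 + 4 + 2 + 3 + 4 + 1 + 3 = 20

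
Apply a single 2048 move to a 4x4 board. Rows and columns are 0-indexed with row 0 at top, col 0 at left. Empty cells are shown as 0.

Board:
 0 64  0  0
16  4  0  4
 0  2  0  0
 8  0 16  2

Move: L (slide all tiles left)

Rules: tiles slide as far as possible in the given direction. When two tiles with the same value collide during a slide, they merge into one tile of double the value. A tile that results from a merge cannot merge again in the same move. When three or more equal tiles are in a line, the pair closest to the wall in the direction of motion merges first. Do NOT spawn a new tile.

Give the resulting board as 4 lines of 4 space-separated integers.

Slide left:
row 0: [0, 64, 0, 0] -> [64, 0, 0, 0]
row 1: [16, 4, 0, 4] -> [16, 8, 0, 0]
row 2: [0, 2, 0, 0] -> [2, 0, 0, 0]
row 3: [8, 0, 16, 2] -> [8, 16, 2, 0]

Answer: 64  0  0  0
16  8  0  0
 2  0  0  0
 8 16  2  0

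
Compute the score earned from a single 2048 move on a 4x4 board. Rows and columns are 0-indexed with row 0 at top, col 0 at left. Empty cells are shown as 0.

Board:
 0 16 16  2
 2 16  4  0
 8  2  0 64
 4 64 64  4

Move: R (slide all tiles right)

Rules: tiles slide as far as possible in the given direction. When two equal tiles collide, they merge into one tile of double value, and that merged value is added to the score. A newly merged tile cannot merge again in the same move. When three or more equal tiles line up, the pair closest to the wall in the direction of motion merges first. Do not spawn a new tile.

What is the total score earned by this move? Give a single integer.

Slide right:
row 0: [0, 16, 16, 2] -> [0, 0, 32, 2]  score +32 (running 32)
row 1: [2, 16, 4, 0] -> [0, 2, 16, 4]  score +0 (running 32)
row 2: [8, 2, 0, 64] -> [0, 8, 2, 64]  score +0 (running 32)
row 3: [4, 64, 64, 4] -> [0, 4, 128, 4]  score +128 (running 160)
Board after move:
  0   0  32   2
  0   2  16   4
  0   8   2  64
  0   4 128   4

Answer: 160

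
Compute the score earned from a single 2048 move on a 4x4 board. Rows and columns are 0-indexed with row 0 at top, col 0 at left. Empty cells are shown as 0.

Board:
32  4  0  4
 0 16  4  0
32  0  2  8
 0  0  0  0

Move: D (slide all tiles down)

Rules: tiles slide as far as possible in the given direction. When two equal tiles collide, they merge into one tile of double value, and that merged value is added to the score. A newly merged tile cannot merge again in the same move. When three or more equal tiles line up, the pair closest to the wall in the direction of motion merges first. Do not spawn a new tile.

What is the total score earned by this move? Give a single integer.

Slide down:
col 0: [32, 0, 32, 0] -> [0, 0, 0, 64]  score +64 (running 64)
col 1: [4, 16, 0, 0] -> [0, 0, 4, 16]  score +0 (running 64)
col 2: [0, 4, 2, 0] -> [0, 0, 4, 2]  score +0 (running 64)
col 3: [4, 0, 8, 0] -> [0, 0, 4, 8]  score +0 (running 64)
Board after move:
 0  0  0  0
 0  0  0  0
 0  4  4  4
64 16  2  8

Answer: 64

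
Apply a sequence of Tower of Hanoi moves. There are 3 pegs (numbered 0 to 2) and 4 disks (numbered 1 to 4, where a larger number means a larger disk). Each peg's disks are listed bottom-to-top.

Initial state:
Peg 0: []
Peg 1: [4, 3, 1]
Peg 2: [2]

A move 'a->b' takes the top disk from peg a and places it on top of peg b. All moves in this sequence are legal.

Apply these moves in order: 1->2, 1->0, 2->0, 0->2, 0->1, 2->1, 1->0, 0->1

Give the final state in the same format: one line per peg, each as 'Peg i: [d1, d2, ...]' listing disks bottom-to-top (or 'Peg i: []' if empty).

After move 1 (1->2):
Peg 0: []
Peg 1: [4, 3]
Peg 2: [2, 1]

After move 2 (1->0):
Peg 0: [3]
Peg 1: [4]
Peg 2: [2, 1]

After move 3 (2->0):
Peg 0: [3, 1]
Peg 1: [4]
Peg 2: [2]

After move 4 (0->2):
Peg 0: [3]
Peg 1: [4]
Peg 2: [2, 1]

After move 5 (0->1):
Peg 0: []
Peg 1: [4, 3]
Peg 2: [2, 1]

After move 6 (2->1):
Peg 0: []
Peg 1: [4, 3, 1]
Peg 2: [2]

After move 7 (1->0):
Peg 0: [1]
Peg 1: [4, 3]
Peg 2: [2]

After move 8 (0->1):
Peg 0: []
Peg 1: [4, 3, 1]
Peg 2: [2]

Answer: Peg 0: []
Peg 1: [4, 3, 1]
Peg 2: [2]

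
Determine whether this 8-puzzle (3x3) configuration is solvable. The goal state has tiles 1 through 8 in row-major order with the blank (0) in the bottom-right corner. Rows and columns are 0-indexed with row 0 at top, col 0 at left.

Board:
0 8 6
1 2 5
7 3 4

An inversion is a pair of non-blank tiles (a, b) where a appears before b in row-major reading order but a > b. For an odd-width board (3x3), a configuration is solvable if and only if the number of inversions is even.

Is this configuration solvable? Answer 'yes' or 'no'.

Answer: yes

Derivation:
Inversions (pairs i<j in row-major order where tile[i] > tile[j] > 0): 16
16 is even, so the puzzle is solvable.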